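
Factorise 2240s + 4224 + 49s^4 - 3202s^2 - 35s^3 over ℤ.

(7s + 6)(7s - 11)(s + 8)(s - 8)

Trying the rational-root candidates, s = 11/7 is a root, so (7s - 11) divides it; the quotient is 7s^3 + 6s^2 - 448s - 384.
Continuing, s = -8 is a root, giving the factor (s + 8) and quotient 7s^2 - 50s - 48.
The remaining quadratic factors as (s - 8)(7s + 6).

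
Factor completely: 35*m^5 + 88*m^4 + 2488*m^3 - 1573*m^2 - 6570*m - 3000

Testing divisors of the constant over divisors of the leading coefficient, m = -5/7 is a root, giving the factor (7*m + 5) and quotient 5*m^4 + 9*m^3 + 349*m^2 - 474*m - 600.
Continuing, m = 2 is a root, giving the factor (m - 2) and quotient 5*m^3 + 19*m^2 + 387*m + 300.
Next, m = -4/5 is a root, so (5*m + 4) divides it; the quotient is m^2 + 3*m + 75.
The quadratic m^2 + 3*m + 75 has discriminant -291 < 0 and is irreducible over ℤ.

(5*m + 4)*(7*m + 5)*(m - 2)*(m^2 + 3*m + 75)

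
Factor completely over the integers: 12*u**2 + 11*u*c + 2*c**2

Group: 4*u*(3*u + 2*c) + c*(3*u + 2*c); both groups contain (3*u + 2*c).

(3*u + 2*c)*(4*u + c)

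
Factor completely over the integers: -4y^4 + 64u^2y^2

4y^2(4u + y)(4u - y)

Factor out 4y^2, leaving 16u^2 - y^2, which is a difference of two squares.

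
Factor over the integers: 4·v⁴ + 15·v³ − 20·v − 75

Group as (4·v⁴ − 20·v) + (15·v³ − 75) = 4·v·(v³ − 5) + 15·(v³ − 5).
Both groups share the factor (v³ − 5).

(4·v + 15)·(v³ − 5)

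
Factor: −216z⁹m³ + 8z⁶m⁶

Pull out the common factor 8z⁶m³, leaving −27z³ + m³.
Recognize a difference of cubes with the parts m and 3z.

−8m³z⁶(3z − m)(9z² + 3zm + m²)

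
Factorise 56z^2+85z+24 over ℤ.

(7z+8)(8z+3)

Need a pair with product 56·24 = 1344 and sum 85: that's 21 and 64.
Split the middle term: 56z^2+21z + 64z+24 = 7z(8z+3) + 8(8z+3).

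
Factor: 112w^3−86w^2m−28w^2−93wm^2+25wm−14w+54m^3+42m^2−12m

Group: 7w(16w^2−26wm−4w+9m^2+7m−2) + 6m(16w^2−26wm−4w+9m^2+7m−2); both groups contain (16w^2−26wm−4w+9m^2+7m−2), so (7w+6m) is a factor with cofactor 16w^2−26wm−4w+9m^2+7m−2.
The cofactor groups again: 16w^2−26wm−4w+9m^2+7m−2 = 8w(2w−m−1) + (−9m+2)(2w−m−1); both groups contain (2w−m−1), giving (8w−9m+2)(2w−m−1).

(8w−9m+2)(2w−m−1)(7w+6m)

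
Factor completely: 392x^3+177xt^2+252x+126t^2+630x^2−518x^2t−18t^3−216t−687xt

Group: 7x(56x^2−26xt+90x+3t^2−21t+36) − 6t(56x^2−26xt+90x+3t^2−21t+36); both groups contain (56x^2−26xt+90x+3t^2−21t+36), so (7x−6t) is a factor with cofactor 56x^2−26xt+90x+3t^2−21t+36.
The cofactor groups again: 56x^2−26xt+90x+3t^2−21t+36 = 14x(4x−t+3) + (−3t+12)(4x−t+3); both groups contain (4x−t+3), giving (14x−3t+12)(4x−t+3).

(14x−3t+12)(7x−6t)(4x−t+3)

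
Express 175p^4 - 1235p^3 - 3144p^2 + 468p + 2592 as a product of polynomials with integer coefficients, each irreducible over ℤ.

(5p + 6)(5p + 8)(7p - 6)(p - 9)

Testing divisors of the constant over divisors of the leading coefficient, p = 6/7 is a root, giving the factor (7p - 6) and quotient 25p^3 - 155p^2 - 582p - 432.
Next, p = 9 is a root, giving the factor (p - 9) and quotient 25p^2 + 70p + 48.
The remaining quadratic factors as (5p + 8)(5p + 6).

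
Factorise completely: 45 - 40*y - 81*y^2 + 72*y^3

Group as (72*y^3 - 40*y) + (-81*y^2 + 45) = 8*y*(9*y^2 - 5) - 9*(9*y^2 - 5).
Both groups share the factor (9*y^2 - 5).

(8*y - 9)*(9*y^2 - 5)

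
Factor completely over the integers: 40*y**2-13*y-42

(5*y-6)*(8*y+7)

Need a pair with product 40·(-42) = -1680 and sum -13: that's 35 and -48.
Split the middle term: 40*y**2+35*y - 48*y-42 = 5*y*(8*y+7) - 6*(8*y+7).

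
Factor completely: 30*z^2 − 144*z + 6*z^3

6*z*(z + 8)*(z − 3)

Pull out the common factor 6*z, then factor the remaining trinomial.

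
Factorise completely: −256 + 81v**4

(3v + 4)(3v − 4)(9v**2 + 16)

Difference of squares twice: with A = 3v and B = 4, A⁴ − B⁴ = (A² − B²)(A² + B²), and A² − B² factors again.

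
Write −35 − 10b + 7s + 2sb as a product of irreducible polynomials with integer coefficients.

(2b + 7)(s − 5)

Group as (2sb + 7s) + (−10b − 35) = s(2b + 7) − 5(2b + 7).
Both groups share the factor (2b + 7).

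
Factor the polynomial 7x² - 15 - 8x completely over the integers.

(7x - 15)(x + 1)

Need a pair with product 7·(-15) = -105 and sum -8: that's -15 and 7.
Split the middle term: 7x² - 15x + 7x - 15 = x(7x - 15) + (7x - 15).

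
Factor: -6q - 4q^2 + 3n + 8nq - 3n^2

Group: -n(3n - 2q - 3) + 2q(3n - 2q - 3); both groups contain (3n - 2q - 3).

-(3n - 2q - 3)(n - 2q)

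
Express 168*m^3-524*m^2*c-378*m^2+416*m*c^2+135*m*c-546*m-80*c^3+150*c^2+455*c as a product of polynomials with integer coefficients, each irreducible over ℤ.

(7*m-2*c+7)*(6*m-5*c)*(4*m-8*c-13)

Group: 4*m*(42*m^2-47*m*c+42*m+10*c^2-35*c) + (-8*c-13)*(42*m^2-47*m*c+42*m+10*c^2-35*c); both groups contain (42*m^2-47*m*c+42*m+10*c^2-35*c), so (4*m-8*c-13) is a factor with cofactor 42*m^2-47*m*c+42*m+10*c^2-35*c.
The cofactor groups again: 42*m^2-47*m*c+42*m+10*c^2-35*c = 6*m*(7*m-2*c+7) - 5*c*(7*m-2*c+7); both groups contain (7*m-2*c+7), giving (6*m-5*c)*(7*m-2*c+7).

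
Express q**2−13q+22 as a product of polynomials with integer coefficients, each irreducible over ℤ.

Two integers with product 22 and sum −13 are −2 and −11.

(q−11)(q−2)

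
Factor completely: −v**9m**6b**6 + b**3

Every term has a factor of b**3; factoring it out leaves −v**9m**6b**3 + 1.
Recognize a difference of cubes with the parts 1 and v**3m**2b.

−b**3(v**3m**2b − 1)(v**6m**4b**2 + v**3m**2b + 1)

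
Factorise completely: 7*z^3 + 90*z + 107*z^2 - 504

(7*z - 12)*(z + 14)*(z + 3)

Trying the rational-root candidates, z = -14 is a root, giving the factor (z + 14) and quotient 7*z^2 + 9*z - 36.
The remaining quadratic factors as (7*z - 12)(z + 3).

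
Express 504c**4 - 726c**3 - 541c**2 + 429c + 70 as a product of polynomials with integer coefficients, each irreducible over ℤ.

(3c - 2)(4c - 7)(6c + 5)(7c + 1)

Testing divisors of the constant over divisors of the leading coefficient, c = 2/3 is a root, so (3c - 2) divides it; the quotient is 168c**3 - 130c**2 - 267c - 35.
Next, c = -5/6 is a root, so (6c + 5) divides it; the quotient is 28c**2 - 45c - 7.
The remaining quadratic factors as (4c - 7)(7c + 1).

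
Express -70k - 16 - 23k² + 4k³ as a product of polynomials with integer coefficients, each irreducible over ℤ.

(4k + 1)(k + 2)(k - 8)

Trying the rational-root candidates, k = -1/4 is a root, so (4k + 1) is a factor; dividing leaves k² - 6k - 16.
The remaining quadratic factors as (k - 8)(k + 2).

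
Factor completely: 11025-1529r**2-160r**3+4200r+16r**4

(4r+7)(4r-15)(r+7)(r-15)

Among the possible rational roots, r = 15 is a root, giving the factor (r-15) and quotient 16r**3+80r**2-329r-735.
Then r = 15/4 is a root, so (4r-15) is a factor; dividing leaves 4r**2+35r+49.
The remaining quadratic factors as (r+7)(4r+7).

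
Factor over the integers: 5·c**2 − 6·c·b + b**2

(5·c − b)·(c − b)

Group: c·(5·c − b) − b·(5·c − b); both groups contain (5·c − b).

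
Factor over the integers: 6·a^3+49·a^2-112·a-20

(6·a+1)·(a+10)·(a-2)

By the rational root theorem, a = -10 is a root, giving the factor (a+10) and quotient 6·a^2-11·a-2.
The remaining quadratic factors as (a-2)(6·a+1).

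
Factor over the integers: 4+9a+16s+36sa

(4s+1)(9a+4)

Group as (36sa+16s) + (9a+4) = 4s(9a+4) + (9a+4).
Both groups share the factor (9a+4).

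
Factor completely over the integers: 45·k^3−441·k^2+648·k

Pull out the common factor 9·k, then factor the remaining trinomial.

9·k·(5·k−9)·(k−8)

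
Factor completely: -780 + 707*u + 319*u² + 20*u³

(4*u + 15)*(5*u - 4)*(u + 13)

By the rational root theorem, u = 4/5 is a root, so (5*u - 4) divides it; the quotient is 4*u² + 67*u + 195.
The remaining quadratic factors as (4*u + 15)(u + 13).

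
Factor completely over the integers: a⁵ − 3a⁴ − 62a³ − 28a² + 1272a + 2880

Among the possible rational roots, a = 6 is a root, so (a − 6) divides it; the quotient is a⁴ + 3a³ − 44a² − 292a − 480.
Continuing, a = −3 is a root, so (a + 3) is a factor; dividing leaves a³ − 44a − 160.
Next, a = 8 is a root, giving the factor (a − 8) and quotient a² + 8a + 20.
The quadratic a² + 8a + 20 has discriminant −16 < 0 and is irreducible over ℤ.

(a + 3)(a − 6)(a − 8)(a² + 8a + 20)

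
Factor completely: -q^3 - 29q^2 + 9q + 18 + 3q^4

(3q + 2)(q + 3)(q - 1)(q - 3)

By the rational root theorem, q = 3 is a root, giving the factor (q - 3) and quotient 3q^3 + 8q^2 - 5q - 6.
Next, q = -3 is a root, so (q + 3) is a factor; dividing leaves 3q^2 - q - 2.
The remaining quadratic factors as (q - 1)(3q + 2).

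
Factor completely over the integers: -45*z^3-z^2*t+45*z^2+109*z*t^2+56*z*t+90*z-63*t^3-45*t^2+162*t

-(9*z-7*t+9)*(z-t-2)*(5*z+9*t)

Group: z*(-45*z^2-46*z*t-45*z+63*t^2-81*t) + (-t-2)*(-45*z^2-46*z*t-45*z+63*t^2-81*t); both groups contain (-45*z^2-46*z*t-45*z+63*t^2-81*t), so (z-t-2) is a factor with cofactor -45*z^2-46*z*t-45*z+63*t^2-81*t.
The cofactor groups again: -45*z^2-46*z*t-45*z+63*t^2-81*t = -9*z*(5*z+9*t) + (7*t-9)*(5*z+9*t); both groups contain (5*z+9*t), giving -(9*z-7*t+9)*(5*z+9*t).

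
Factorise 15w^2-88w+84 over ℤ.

Need a pair with product 15·84 = 1260 and sum -88: that's -18 and -70.
Split the middle term: 15w^2-18w - 70w+84 = 3w(5w-6) - 14(5w-6).

(3w-14)(5w-6)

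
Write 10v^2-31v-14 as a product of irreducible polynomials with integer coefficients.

Need a pair with product 10·(-14) = -140 and sum -31: that's -35 and 4.
Split the middle term: 10v^2-35v + 4v-14 = 5v(2v-7) + 2(2v-7).

(2v-7)(5v+2)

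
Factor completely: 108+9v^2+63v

9(v+3)(v+4)

Pull out the common factor 9, then factor the remaining trinomial.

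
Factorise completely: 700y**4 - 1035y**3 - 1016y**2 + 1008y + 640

Trying the rational-root candidates, y = -4/5 is a root, giving the factor (5y + 4) and quotient 140y**3 - 319y**2 + 52y + 160.
Next, y = 5/4 is a root, so (4y - 5) is a factor; dividing leaves 35y**2 - 36y - 32.
The remaining quadratic factors as (7y + 4)(5y - 8).

(4y - 5)(5y + 4)(5y - 8)(7y + 4)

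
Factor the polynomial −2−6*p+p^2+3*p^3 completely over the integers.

(3*p+1)*(p^2−2)

Group as (3*p^3−6*p) + (p^2−2) = 3*p*(p^2−2) + (p^2−2).
Both groups share the factor (p^2−2).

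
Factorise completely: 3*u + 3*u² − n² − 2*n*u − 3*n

Group: −n*(n + 3*u + 3) + u*(n + 3*u + 3); both groups contain (n + 3*u + 3).

−(n + 3*u + 3)*(n − u)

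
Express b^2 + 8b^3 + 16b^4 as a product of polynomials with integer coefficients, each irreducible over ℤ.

Factor out b^2 first: what remains is 16b^2 + 8b + 1.
Recognize a perfect-square trinomial with the parts 4b and 1.

b^2(4b + 1)^2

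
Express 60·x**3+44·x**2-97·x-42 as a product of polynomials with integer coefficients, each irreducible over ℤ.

(2·x+3)·(5·x+2)·(6·x-7)

Trying the rational-root candidates, x = -3/2 is a root, giving the factor (2·x+3) and quotient 30·x**2-23·x-14.
The remaining quadratic factors as (6·x-7)(5·x+2).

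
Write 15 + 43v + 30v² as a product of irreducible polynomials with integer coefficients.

Need a pair with product 30·15 = 450 and sum 43: that's 18 and 25.
Split the middle term: 30v² + 18v + 25v + 15 = 6v(5v + 3) + 5(5v + 3).

(5v + 3)(6v + 5)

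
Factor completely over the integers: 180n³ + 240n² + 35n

5n(6n + 1)(6n + 7)

Pull out the common factor 5n, then factor the remaining trinomial.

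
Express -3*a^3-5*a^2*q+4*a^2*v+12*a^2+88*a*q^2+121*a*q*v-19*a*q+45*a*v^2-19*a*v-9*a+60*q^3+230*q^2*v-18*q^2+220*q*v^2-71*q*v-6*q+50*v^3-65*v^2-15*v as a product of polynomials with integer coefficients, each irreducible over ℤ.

-(3*a+2*q+5*v)*(a+6*q+2*v-3)*(a-5*q-5*v-1)

Group: a*(-3*a^2+13*a*q+10*a*v+3*a+10*q^2+35*q*v+2*q+25*v^2+5*v) + (6*q+2*v-3)*(-3*a^2+13*a*q+10*a*v+3*a+10*q^2+35*q*v+2*q+25*v^2+5*v); both groups contain (-3*a^2+13*a*q+10*a*v+3*a+10*q^2+35*q*v+2*q+25*v^2+5*v), so (a+6*q+2*v-3) is a factor with cofactor -3*a^2+13*a*q+10*a*v+3*a+10*q^2+35*q*v+2*q+25*v^2+5*v.
The cofactor groups again: -3*a^2+13*a*q+10*a*v+3*a+10*q^2+35*q*v+2*q+25*v^2+5*v = -3*a*(a-5*q-5*v-1) + (-2*q-5*v)*(a-5*q-5*v-1); both groups contain (a-5*q-5*v-1), giving -(3*a+2*q+5*v)*(a-5*q-5*v-1).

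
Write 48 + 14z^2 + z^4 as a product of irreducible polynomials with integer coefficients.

Substitute u = z^2 to get a quadratic in u, then factor.
z^2 + 6 is irreducible over ℤ (always positive, so no real roots).
z^2 + 8 is irreducible over ℤ (always positive, so no real roots).

(z^2 + 6)(z^2 + 8)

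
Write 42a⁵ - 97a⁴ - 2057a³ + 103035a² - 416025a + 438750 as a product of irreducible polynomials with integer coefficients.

Among the possible rational roots, a = 13/6 is a root, so (6a - 13) divides it; the quotient is 7a⁴ - a³ - 345a² + 16425a - 33750.
Next, a = 15/7 is a root, so (7a - 15) divides it; the quotient is a³ + 2a² - 45a + 2250.
Then a = -15 is a root, giving the factor (a + 15) and quotient a² - 13a + 150.
The quadratic a² - 13a + 150 has discriminant -431 < 0 and is irreducible over ℤ.

(6a - 13)(7a - 15)(a + 15)(a² - 13a + 150)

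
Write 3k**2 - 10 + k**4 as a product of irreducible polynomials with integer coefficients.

Substitute u = k**2 to get a quadratic in u, then factor.
k**2 - 2 is irreducible over ℤ (2 is not a perfect square).
k**2 + 5 is irreducible over ℤ (always positive, so no real roots).

(k**2 + 5)(k**2 - 2)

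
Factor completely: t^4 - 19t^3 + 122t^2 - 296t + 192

(t - 1)(t - 4)(t - 6)(t - 8)

Testing divisors of the constant over divisors of the leading coefficient, t = 4 is a root, so (t - 4) is a factor; dividing leaves t^3 - 15t^2 + 62t - 48.
Continuing, t = 1 is a root, giving the factor (t - 1) and quotient t^2 - 14t + 48.
The remaining quadratic factors as (t - 6)(t - 8).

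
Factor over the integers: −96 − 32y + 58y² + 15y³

(3y − 4)(5y + 6)(y + 4)

Among the possible rational roots, y = −4 is a root, so (y + 4) divides it; the quotient is 15y² − 2y − 24.
The remaining quadratic factors as (3y − 4)(5y + 6).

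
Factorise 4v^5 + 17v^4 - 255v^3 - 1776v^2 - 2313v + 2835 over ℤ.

Trying the rational-root candidates, v = -5 is a root, so (v + 5) divides it; the quotient is 4v^4 - 3v^3 - 240v^2 - 576v + 567.
Continuing, v = 3/4 is a root, giving the factor (4v - 3) and quotient v^3 - 60v - 189.
Then v = 9 is a root, so (v - 9) divides it; the quotient is v^2 + 9v + 21.
The quadratic v^2 + 9v + 21 has discriminant -3 < 0 and is irreducible over ℤ.

(4v - 3)(v + 5)(v - 9)(v^2 + 9v + 21)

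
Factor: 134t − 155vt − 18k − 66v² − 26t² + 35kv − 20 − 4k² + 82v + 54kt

Group: −4k(k − 6v − 13t + 2) + (11v + 2t − 10)(k − 6v − 13t + 2); both groups contain (k − 6v − 13t + 2).

−(4k − 11v − 2t + 10)(k − 6v − 13t + 2)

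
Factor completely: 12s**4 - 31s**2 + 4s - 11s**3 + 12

Trying the rational-root candidates, s = -1 is a root, so (s + 1) divides it; the quotient is 12s**3 - 23s**2 - 8s + 12.
Then s = 2 is a root, giving the factor (s - 2) and quotient 12s**2 + s - 6.
The remaining quadratic factors as (4s + 3)(3s - 2).

(3s - 2)(4s + 3)(s + 1)(s - 2)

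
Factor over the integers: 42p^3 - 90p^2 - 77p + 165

Group as (42p^3 - 77p) + (-90p^2 + 165) = 7p(6p^2 - 11) - 15(6p^2 - 11).
Both groups share the factor (6p^2 - 11).

(7p - 15)(6p^2 - 11)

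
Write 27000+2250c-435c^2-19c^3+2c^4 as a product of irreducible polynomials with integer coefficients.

(2c+15)(c+10)(c-12)(c-15)

By the rational root theorem, c = -10 is a root, so (c+10) is a factor; dividing leaves 2c^3-39c^2-45c+2700.
Next, c = -15/2 is a root, so (2c+15) is a factor; dividing leaves c^2-27c+180.
The remaining quadratic factors as (c-15)(c-12).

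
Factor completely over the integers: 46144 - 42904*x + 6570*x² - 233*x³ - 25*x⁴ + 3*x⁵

(3*x - 4)*(x + 14)*(x - 8)*(x² - 13*x + 103)

By the rational root theorem, x = -14 is a root, so (x + 14) is a factor; dividing leaves 3*x⁴ - 67*x³ + 705*x² - 3300*x + 3296.
Then x = 8 is a root, so (x - 8) is a factor; dividing leaves 3*x³ - 43*x² + 361*x - 412.
Next, x = 4/3 is a root, so (3*x - 4) is a factor; dividing leaves x² - 13*x + 103.
The quadratic x² - 13*x + 103 has discriminant -243 < 0 and is irreducible over ℤ.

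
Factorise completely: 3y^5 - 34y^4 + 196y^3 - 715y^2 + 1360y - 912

By the rational root theorem, y = 4/3 is a root, giving the factor (3y - 4) and quotient y^4 - 10y^3 + 52y^2 - 169y + 228.
Continuing, y = 4 is a root, giving the factor (y - 4) and quotient y^3 - 6y^2 + 28y - 57.
Continuing, y = 3 is a root, so (y - 3) divides it; the quotient is y^2 - 3y + 19.
The quadratic y^2 - 3y + 19 has discriminant -67 < 0 and is irreducible over ℤ.

(3y - 4)(y - 3)(y - 4)(y^2 - 3y + 19)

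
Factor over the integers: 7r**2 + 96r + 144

Need a pair with product 7·144 = 1008 and sum 96: that's 12 and 84.
Split the middle term: 7r**2 + 12r + 84r + 144 = r(7r + 12) + 12(7r + 12).

(7r + 12)(r + 12)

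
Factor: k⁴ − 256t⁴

(k + 4t)(k − 4t)(k² + 16t²)

Difference of squares twice: with A = k and B = 4t, A⁴ − B⁴ = (A² − B²)(A² + B²), and A² − B² factors again.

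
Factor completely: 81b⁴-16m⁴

(3b)⁴ − (2m)⁴ = ((3b)² − (2m)²)((3b)² + (2m)²); the first factor splits again, the second (9b²+4m²) is irreducible.

(3b+2m)(3b-2m)(9b²+4m²)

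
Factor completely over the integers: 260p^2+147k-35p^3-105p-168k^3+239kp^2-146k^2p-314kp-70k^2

-(4k+7p-3)(6k-p+7)(7k-5p)

Group: 7k(-24k^2-38kp-10k+7p^2-52p+21) - 5p(-24k^2-38kp-10k+7p^2-52p+21); both groups contain (-24k^2-38kp-10k+7p^2-52p+21), so (7k-5p) is a factor with cofactor -24k^2-38kp-10k+7p^2-52p+21.
The cofactor groups again: -24k^2-38kp-10k+7p^2-52p+21 = -6k(4k+7p-3) + (p-7)(4k+7p-3); both groups contain (4k+7p-3), giving -(6k-p+7)(4k+7p-3).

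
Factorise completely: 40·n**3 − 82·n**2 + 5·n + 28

(2·n + 1)·(4·n − 7)·(5·n − 4)

Testing divisors of the constant over divisors of the leading coefficient, n = 4/5 is a root, so (5·n − 4) is a factor; dividing leaves 8·n**2 − 10·n − 7.
The remaining quadratic factors as (4·n − 7)(2·n + 1).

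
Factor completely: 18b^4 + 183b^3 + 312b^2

Pull out the common factor 3b^2, then factor the remaining trinomial.

3b^2(6b + 13)(b + 8)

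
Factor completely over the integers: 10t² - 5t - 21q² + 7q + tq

(5t - 7q)(2t + 3q - 1)

Group: 5t(2t + 3q - 1) - 7q(2t + 3q - 1); both groups contain (2t + 3q - 1).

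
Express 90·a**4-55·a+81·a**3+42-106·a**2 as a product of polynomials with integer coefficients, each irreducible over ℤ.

By the rational root theorem, a = 2/3 is a root, so (3·a-2) divides it; the quotient is 30·a**3+47·a**2-4·a-21.
Next, a = 3/5 is a root, so (5·a-3) divides it; the quotient is 6·a**2+13·a+7.
The remaining quadratic factors as (a+1)(6·a+7).

(3·a-2)·(5·a-3)·(6·a+7)·(a+1)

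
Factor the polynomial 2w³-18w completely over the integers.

Pull out the common factor 2w; w²-9 is a difference of squares.

2w(w+3)(w-3)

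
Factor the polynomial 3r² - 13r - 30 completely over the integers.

(3r + 5)(r - 6)

Need a pair with product 3·(-30) = -90 and sum -13: that's -18 and 5.
Split the middle term: 3r² - 18r + 5r - 30 = 3r(r - 6) + 5(r - 6).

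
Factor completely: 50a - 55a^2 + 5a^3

5a(a - 1)(a - 10)

Pull out the common factor 5a, then factor the remaining trinomial.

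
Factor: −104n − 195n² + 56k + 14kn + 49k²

(7k + 15n + 8)(7k − 13n)

Group: 7k(7k + 15n + 8) − 13n(7k + 15n + 8); both groups contain (7k + 15n + 8).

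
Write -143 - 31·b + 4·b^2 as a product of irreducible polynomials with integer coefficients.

Need a pair with product 4·(-143) = -572 and sum -31: that's -44 and 13.
Split the middle term: 4·b^2 - 44·b + 13·b - 143 = 4·b·(b - 11) + 13·(b - 11).

(4·b + 13)·(b - 11)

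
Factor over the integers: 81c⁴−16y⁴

(3c+2y)(3c−2y)(9c²+4y²)

Write as (9c²)² − (4y²)², then factor 9c²−4y² once more.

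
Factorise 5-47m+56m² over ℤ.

(7m-5)(8m-1)

Need a pair with product 56·5 = 280 and sum -47: that's -7 and -40.
Split the middle term: 56m²-7m - 40m+5 = 7m(8m-1) - 5(8m-1).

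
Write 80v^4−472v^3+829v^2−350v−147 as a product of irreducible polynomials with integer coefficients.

Among the possible rational roots, v = −1/4 is a root, so (4v+1) divides it; the quotient is 20v^3−123v^2+238v−147.
Next, v = 7/4 is a root, so (4v−7) is a factor; dividing leaves 5v^2−22v+21.
The remaining quadratic factors as (v−3)(5v−7).

(4v+1)(4v−7)(5v−7)(v−3)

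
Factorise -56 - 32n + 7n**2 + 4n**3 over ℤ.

Group as (4n**3 - 32n) + (7n**2 - 56) = 4n(n**2 - 8) + 7(n**2 - 8).
Both groups share the factor (n**2 - 8).

(4n + 7)(n**2 - 8)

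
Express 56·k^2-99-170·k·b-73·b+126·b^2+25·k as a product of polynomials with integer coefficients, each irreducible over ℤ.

Group: 7·k·(8·k-14·b-9) + (-9·b+11)·(8·k-14·b-9); both groups contain (8·k-14·b-9).

(8·k-14·b-9)·(7·k-9·b+11)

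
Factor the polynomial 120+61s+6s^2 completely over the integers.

(2s+15)(3s+8)

Need a pair with product 6·120 = 720 and sum 61: that's 45 and 16.
Split the middle term: 6s^2+45s + 16s+120 = 3s(2s+15) + 8(2s+15).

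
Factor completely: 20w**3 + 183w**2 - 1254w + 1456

(4w - 13)(5w - 8)(w + 14)

Testing divisors of the constant over divisors of the leading coefficient, w = -14 is a root, giving the factor (w + 14) and quotient 20w**2 - 97w + 104.
The remaining quadratic factors as (4w - 13)(5w - 8).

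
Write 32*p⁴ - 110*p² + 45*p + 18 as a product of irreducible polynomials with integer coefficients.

Among the possible rational roots, p = -2 is a root, so (p + 2) divides it; the quotient is 32*p³ - 64*p² + 18*p + 9.
Continuing, p = 3/2 is a root, so (2*p - 3) divides it; the quotient is 16*p² - 8*p - 3.
The remaining quadratic factors as (4*p - 3)(4*p + 1).

(2*p - 3)*(4*p + 1)*(4*p - 3)*(p + 2)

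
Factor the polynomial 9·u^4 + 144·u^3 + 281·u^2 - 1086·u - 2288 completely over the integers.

(3·u + 11)·(3·u - 8)·(u + 13)·(u + 2)

Among the possible rational roots, u = -11/3 is a root, giving the factor (3·u + 11) and quotient 3·u^3 + 37·u^2 - 42·u - 208.
Continuing, u = -13 is a root, so (u + 13) is a factor; dividing leaves 3·u^2 - 2·u - 16.
The remaining quadratic factors as (3·u - 8)(u + 2).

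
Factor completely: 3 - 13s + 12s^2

(3s - 1)(4s - 3)

Need a pair with product 12·3 = 36 and sum -13: that's -9 and -4.
Split the middle term: 12s^2 - 9s - 4s + 3 = 3s(4s - 3) - (4s - 3).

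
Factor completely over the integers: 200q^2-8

8(5q+1)(5q-1)

Every term has a factor of 8. Then 25q^2-1 = (5q)² − (1)².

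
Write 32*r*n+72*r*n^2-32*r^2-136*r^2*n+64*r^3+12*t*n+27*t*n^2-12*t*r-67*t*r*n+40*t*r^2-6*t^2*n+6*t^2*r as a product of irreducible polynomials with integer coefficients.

(2*t+8*r-9*n-4)*(r-n)*(3*t+8*r)

Group: r*(6*t^2+40*t*r-27*t*n-12*t+64*r^2-72*r*n-32*r) - n*(6*t^2+40*t*r-27*t*n-12*t+64*r^2-72*r*n-32*r); both groups contain (6*t^2+40*t*r-27*t*n-12*t+64*r^2-72*r*n-32*r), so (r-n) is a factor with cofactor 6*t^2+40*t*r-27*t*n-12*t+64*r^2-72*r*n-32*r.
The cofactor groups again: 6*t^2+40*t*r-27*t*n-12*t+64*r^2-72*r*n-32*r = 2*t*(3*t+8*r) + (8*r-9*n-4)*(3*t+8*r); both groups contain (3*t+8*r), giving (2*t+8*r-9*n-4)*(3*t+8*r).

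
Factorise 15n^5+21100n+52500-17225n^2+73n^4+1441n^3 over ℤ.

(3n-10)(5n+6)(n-5)(n^2+12n+175)

Testing divisors of the constant over divisors of the leading coefficient, n = 10/3 is a root, so (3n-10) is a factor; dividing leaves 5n^4+41n^3+617n^2-3685n-5250.
Next, n = 5 is a root, giving the factor (n-5) and quotient 5n^3+66n^2+947n+1050.
Next, n = -6/5 is a root, so (5n+6) is a factor; dividing leaves n^2+12n+175.
The quadratic n^2+12n+175 has discriminant -556 < 0 and is irreducible over ℤ.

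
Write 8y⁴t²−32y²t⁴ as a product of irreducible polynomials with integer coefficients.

Pull out the common factor 8y²t²; y²−4t² is a difference of squares.

8t²y²(y−2t)(y+2t)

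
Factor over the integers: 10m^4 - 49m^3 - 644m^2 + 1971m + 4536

(2m - 9)(5m + 8)(m + 7)(m - 9)

Trying the rational-root candidates, m = -7 is a root, so (m + 7) divides it; the quotient is 10m^3 - 119m^2 + 189m + 648.
Next, m = -8/5 is a root, so (5m + 8) divides it; the quotient is 2m^2 - 27m + 81.
The remaining quadratic factors as (m - 9)(2m - 9).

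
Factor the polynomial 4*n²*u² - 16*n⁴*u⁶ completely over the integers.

Pull out the common factor 4*n²*u², leaving -4*n²*u⁴ + 1.
Recognize a difference of squares with the parts 1 and 2*n*u².

-4*n²*u²*(2*n*u² + 1)*(2*n*u² - 1)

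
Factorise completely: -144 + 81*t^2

9*(3*t + 4)*(3*t - 4)

Pull out the common factor 9; 9*t^2 - 16 is a difference of squares.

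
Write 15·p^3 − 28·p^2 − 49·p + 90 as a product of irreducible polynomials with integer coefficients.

Testing divisors of the constant over divisors of the leading coefficient, p = 2 is a root, so (p − 2) divides it; the quotient is 15·p^2 + 2·p − 45.
The remaining quadratic factors as (3·p − 5)(5·p + 9).

(3·p − 5)·(5·p + 9)·(p − 2)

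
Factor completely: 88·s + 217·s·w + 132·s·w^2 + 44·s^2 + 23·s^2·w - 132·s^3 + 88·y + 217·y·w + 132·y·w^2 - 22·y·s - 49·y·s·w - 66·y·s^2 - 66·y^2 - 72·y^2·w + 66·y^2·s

Group: 6·y·(11·y·s - 12·y·w - 11·y + 11·s^2 - 12·s·w - 11·s) + (-12·s - 11·w - 8)·(11·y·s - 12·y·w - 11·y + 11·s^2 - 12·s·w - 11·s); both groups contain (11·y·s - 12·y·w - 11·y + 11·s^2 - 12·s·w - 11·s), so (6·y - 12·s - 11·w - 8) is a factor with cofactor 11·y·s - 12·y·w - 11·y + 11·s^2 - 12·s·w - 11·s.
The cofactor groups again: 11·y·s - 12·y·w - 11·y + 11·s^2 - 12·s·w - 11·s = y·(11·s - 12·w - 11) + s·(11·s - 12·w - 11); both groups contain (11·s - 12·w - 11), giving (y + s)·(11·s - 12·w - 11).

(6·y - 12·s - 11·w - 8)·(11·s - 12·w - 11)·(y + s)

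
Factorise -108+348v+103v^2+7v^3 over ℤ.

By the rational root theorem, v = 2/7 is a root, so (7v-2) divides it; the quotient is v^2+15v+54.
The remaining quadratic factors as (v+6)(v+9).

(7v-2)(v+6)(v+9)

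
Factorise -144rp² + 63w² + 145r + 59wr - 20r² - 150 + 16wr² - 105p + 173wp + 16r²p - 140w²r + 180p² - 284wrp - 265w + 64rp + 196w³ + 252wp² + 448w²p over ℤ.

Group: 7w(28w² - 4wr + 64wp - 11w - 4rp + 5r + 36p² - 21p - 30) + (-4r + 5)(28w² - 4wr + 64wp - 11w - 4rp + 5r + 36p² - 21p - 30); both groups contain (28w² - 4wr + 64wp - 11w - 4rp + 5r + 36p² - 21p - 30), so (7w - 4r + 5) is a factor with cofactor 28w² - 4wr + 64wp - 11w - 4rp + 5r + 36p² - 21p - 30.
The cofactor groups again: 28w² - 4wr + 64wp - 11w - 4rp + 5r + 36p² - 21p - 30 = 4w(7w - r + 9p + 6) + (4p - 5)(7w - r + 9p + 6); both groups contain (7w - r + 9p + 6), giving (4w + 4p - 5)(7w - r + 9p + 6).

(7w - 4r + 5)(4w + 4p - 5)(7w - r + 9p + 6)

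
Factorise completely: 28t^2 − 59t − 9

(4t − 9)(7t + 1)

Need a pair with product 28·(−9) = −252 and sum −59: that's 4 and −63.
Split the middle term: 28t^2 + 4t − 63t − 9 = 4t(7t + 1) − 9(7t + 1).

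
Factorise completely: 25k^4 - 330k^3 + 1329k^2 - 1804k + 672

(5k - 3)(5k - 8)(k - 4)(k - 7)

Trying the rational-root candidates, k = 7 is a root, so (k - 7) divides it; the quotient is 25k^3 - 155k^2 + 244k - 96.
Continuing, k = 3/5 is a root, giving the factor (5k - 3) and quotient 5k^2 - 28k + 32.
The remaining quadratic factors as (5k - 8)(k - 4).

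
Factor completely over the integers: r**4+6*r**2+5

(r**2+1)*(r**2+5)

Substitute u = r**2 to get a quadratic in u, then factor.
r**2+1 is irreducible over ℤ (sum of squares).
r**2+5 is irreducible over ℤ (always positive, so no real roots).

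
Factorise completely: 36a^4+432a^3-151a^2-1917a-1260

Among the possible rational roots, a = -12 is a root, so (a+12) divides it; the quotient is 36a^3-151a-105.
Then a = -3/2 is a root, so (2a+3) is a factor; dividing leaves 18a^2-27a-35.
The remaining quadratic factors as (6a+5)(3a-7).

(2a+3)(3a-7)(6a+5)(a+12)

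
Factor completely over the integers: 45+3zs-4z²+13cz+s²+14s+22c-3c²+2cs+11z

Group: -c(3c-z+s+5) + (4z+s+9)(3c-z+s+5); both groups contain (3c-z+s+5).

-(3c-z+s+5)(c-4z-s-9)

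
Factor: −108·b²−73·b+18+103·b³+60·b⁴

(3·b+2)·(4·b+9)·(5·b−1)·(b−1)

Trying the rational-root candidates, b = −2/3 is a root, so (3·b+2) divides it; the quotient is 20·b³+21·b²−50·b+9.
Next, b = −9/4 is a root, giving the factor (4·b+9) and quotient 5·b²−6·b+1.
The remaining quadratic factors as (b−1)(5·b−1).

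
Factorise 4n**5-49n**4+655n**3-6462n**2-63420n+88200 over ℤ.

(4n-5)(n+6)(n-14)(n**2-3n+210)

Testing divisors of the constant over divisors of the leading coefficient, n = 14 is a root, giving the factor (n-14) and quotient 4n**4+7n**3+753n**2+4080n-6300.
Next, n = 5/4 is a root, so (4n-5) is a factor; dividing leaves n**3+3n**2+192n+1260.
Next, n = -6 is a root, so (n+6) is a factor; dividing leaves n**2-3n+210.
The quadratic n**2-3n+210 has discriminant -831 < 0 and is irreducible over ℤ.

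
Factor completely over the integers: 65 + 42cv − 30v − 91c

(6v − 13)(7c − 5)

Group as (42cv − 91c) + (−30v + 65) = 7c(6v − 13) − 5(6v − 13).
Both groups share the factor (6v − 13).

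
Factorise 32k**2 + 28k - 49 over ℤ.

Need a pair with product 32·(-49) = -1568 and sum 28: that's -28 and 56.
Split the middle term: 32k**2 - 28k + 56k - 49 = 4k(8k - 7) + 7(8k - 7).

(4k + 7)(8k - 7)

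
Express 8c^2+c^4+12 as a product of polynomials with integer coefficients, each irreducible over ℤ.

Substitute u = c^2 to get a quadratic in u, then factor.
c^2+6 is irreducible over ℤ (always positive, so no real roots).
c^2+2 is irreducible over ℤ (always positive, so no real roots).

(c^2+2)(c^2+6)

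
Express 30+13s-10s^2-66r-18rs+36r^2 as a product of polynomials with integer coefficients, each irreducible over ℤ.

Group: 6r(6r+2s-5) + (-5s-6)(6r+2s-5); both groups contain (6r+2s-5).

(6r+2s-5)(6r-5s-6)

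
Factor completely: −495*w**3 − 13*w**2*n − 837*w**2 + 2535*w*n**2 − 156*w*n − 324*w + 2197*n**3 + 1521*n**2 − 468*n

−(5*w − 13*n + 3)*(11*w + 13*n + 12)*(9*w + 13*n)

Group: 11*w*(−45*w**2 + 52*w*n − 27*w + 169*n**2 − 39*n) + (13*n + 12)*(−45*w**2 + 52*w*n − 27*w + 169*n**2 − 39*n); both groups contain (−45*w**2 + 52*w*n − 27*w + 169*n**2 − 39*n), so (11*w + 13*n + 12) is a factor with cofactor −45*w**2 + 52*w*n − 27*w + 169*n**2 − 39*n.
The cofactor groups again: −45*w**2 + 52*w*n − 27*w + 169*n**2 − 39*n = −5*w*(9*w + 13*n) + (13*n − 3)*(9*w + 13*n); both groups contain (9*w + 13*n), giving −(5*w − 13*n + 3)*(9*w + 13*n).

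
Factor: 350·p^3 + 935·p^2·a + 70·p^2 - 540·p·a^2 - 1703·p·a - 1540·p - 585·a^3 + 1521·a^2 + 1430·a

(14·p - 13·a)·(5·p + 15·a + 11)·(5·p + 3·a - 10)

Group: 14·p·(25·p^2 + 90·p·a + 5·p + 45·a^2 - 117·a - 110) - 13·a·(25·p^2 + 90·p·a + 5·p + 45·a^2 - 117·a - 110); both groups contain (25·p^2 + 90·p·a + 5·p + 45·a^2 - 117·a - 110), so (14·p - 13·a) is a factor with cofactor 25·p^2 + 90·p·a + 5·p + 45·a^2 - 117·a - 110.
The cofactor groups again: 25·p^2 + 90·p·a + 5·p + 45·a^2 - 117·a - 110 = 5·p·(5·p + 3·a - 10) + (15·a + 11)·(5·p + 3·a - 10); both groups contain (5·p + 3·a - 10), giving (5·p + 15·a + 11)·(5·p + 3·a - 10).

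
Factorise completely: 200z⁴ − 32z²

8z²(5z + 2)(5z − 2)

Pull out the common factor 8z²; 25z² − 4 is a difference of squares.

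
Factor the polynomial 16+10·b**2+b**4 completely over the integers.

Substitute u = b**2 to get a quadratic in u, then factor.
b**2+2 is irreducible over ℤ (always positive, so no real roots).
b**2+8 is irreducible over ℤ (always positive, so no real roots).

(b**2+2)·(b**2+8)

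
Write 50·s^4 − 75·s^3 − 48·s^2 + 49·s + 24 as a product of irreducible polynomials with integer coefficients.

Trying the rational-root candidates, s = −1/2 is a root, so (2·s + 1) is a factor; dividing leaves 25·s^3 − 50·s^2 + s + 24.
Continuing, s = 8/5 is a root, so (5·s − 8) divides it; the quotient is 5·s^2 − 2·s − 3.
The remaining quadratic factors as (s − 1)(5·s + 3).

(2·s + 1)·(5·s + 3)·(5·s − 8)·(s − 1)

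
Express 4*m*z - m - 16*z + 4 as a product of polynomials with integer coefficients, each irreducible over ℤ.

(4*z - 1)*(m - 4)

Group as (4*m*z - m) + (-16*z + 4) = m*(4*z - 1) - 4*(4*z - 1).
Both groups share the factor (4*z - 1).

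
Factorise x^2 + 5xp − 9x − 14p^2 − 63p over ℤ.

Group: x(x + 7p) + (−2p − 9)(x + 7p); both groups contain (x + 7p).

(x − 2p − 9)(x + 7p)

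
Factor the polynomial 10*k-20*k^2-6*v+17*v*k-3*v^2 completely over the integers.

Group: -v*(3*v-5*k) + (4*k-2)*(3*v-5*k); both groups contain (3*v-5*k).

-(v-4*k+2)*(3*v-5*k)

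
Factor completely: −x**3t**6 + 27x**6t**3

Factor out x**3t**3 first: what remains is 27x**3 − t**3.
Recognize a difference of cubes with the parts 3x and t.

t**3x**3(3x − t)(9x**2 + 3xt + t**2)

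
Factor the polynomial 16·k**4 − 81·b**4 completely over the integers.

(2·k − 3·b)·(2·k + 3·b)·(4·k**2 + 9·b**2)

(2·k)⁴ − (3·b)⁴ = ((2·k)² − (3·b)²)((2·k)² + (3·b)²); the first factor splits again, the second (4·k**2 + 9·b**2) is irreducible.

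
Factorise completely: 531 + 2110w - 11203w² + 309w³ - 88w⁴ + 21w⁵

(3w - 1)(7w + 1)(w - 9)(w² + 5w + 59)

By the rational root theorem, w = 1/3 is a root, so (3w - 1) divides it; the quotient is 7w⁴ - 27w³ + 94w² - 3703w - 531.
Next, w = -1/7 is a root, giving the factor (7w + 1) and quotient w³ - 4w² + 14w - 531.
Next, w = 9 is a root, so (w - 9) divides it; the quotient is w² + 5w + 59.
The quadratic w² + 5w + 59 has discriminant -211 < 0 and is irreducible over ℤ.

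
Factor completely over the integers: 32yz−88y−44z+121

(4z−11)(8y−11)

Group as (32yz−88y) + (−44z+121) = 8y(4z−11) − 11(4z−11).
Both groups share the factor (4z−11).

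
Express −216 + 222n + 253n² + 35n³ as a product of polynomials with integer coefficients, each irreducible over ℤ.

(5n + 9)(7n − 4)(n + 6)

Testing divisors of the constant over divisors of the leading coefficient, n = −6 is a root, so (n + 6) divides it; the quotient is 35n² + 43n − 36.
The remaining quadratic factors as (5n + 9)(7n − 4).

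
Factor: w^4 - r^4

Write as (w^2)² − (r^2)², then factor w^2 - r^2 once more.

(w - r)*(w + r)*(w^2 + r^2)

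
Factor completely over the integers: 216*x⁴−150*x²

Pull out the common factor 6*x²; 36*x²−25 is a difference of squares.

6*x²*(6*x+5)*(6*x−5)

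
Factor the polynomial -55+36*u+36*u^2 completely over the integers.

(6*u+11)*(6*u-5)

Need a pair with product 36·(-55) = -1980 and sum 36: that's -30 and 66.
Split the middle term: 36*u^2-30*u + 66*u-55 = 6*u*(6*u-5) + 11*(6*u-5).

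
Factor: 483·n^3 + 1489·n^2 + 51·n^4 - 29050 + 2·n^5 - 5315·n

(2·n - 7)·(n + 10)·(n + 5)·(n^2 + 14·n + 83)

By the rational root theorem, n = -5 is a root, so (n + 5) divides it; the quotient is 2·n^4 + 41·n^3 + 278·n^2 + 99·n - 5810.
Continuing, n = 7/2 is a root, giving the factor (2·n - 7) and quotient n^3 + 24·n^2 + 223·n + 830.
Continuing, n = -10 is a root, giving the factor (n + 10) and quotient n^2 + 14·n + 83.
The quadratic n^2 + 14·n + 83 has discriminant -136 < 0 and is irreducible over ℤ.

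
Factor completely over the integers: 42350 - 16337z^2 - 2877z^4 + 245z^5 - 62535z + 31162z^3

By the rational root theorem, z = 10/7 is a root, so (7z - 10) divides it; the quotient is 35z^4 - 361z^3 + 3936z^2 + 3289z - 4235.
Then z = -7/5 is a root, giving the factor (5z + 7) and quotient 7z^3 - 82z^2 + 902z - 605.
Then z = 5/7 is a root, so (7z - 5) divides it; the quotient is z^2 - 11z + 121.
The quadratic z^2 - 11z + 121 has discriminant -363 < 0 and is irreducible over ℤ.

(5z + 7)(7z - 10)(7z - 5)(z^2 - 11z + 121)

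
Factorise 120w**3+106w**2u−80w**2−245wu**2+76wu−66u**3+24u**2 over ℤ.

(5w−6u)(6w+11u−4)(4w+u)

Group: 5w(24w**2+50wu−16w+11u**2−4u) − 6u(24w**2+50wu−16w+11u**2−4u); both groups contain (24w**2+50wu−16w+11u**2−4u), so (5w−6u) is a factor with cofactor 24w**2+50wu−16w+11u**2−4u.
The cofactor groups again: 24w**2+50wu−16w+11u**2−4u = 4w(6w+11u−4) + u(6w+11u−4); both groups contain (6w+11u−4), giving (4w+u)(6w+11u−4).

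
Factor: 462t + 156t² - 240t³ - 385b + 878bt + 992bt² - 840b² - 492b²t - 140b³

-(14b - 4t + 7)(2b + 10t + 11)(5b - 6t)

Group: 2b(-70b² + 104bt - 35b - 24t² + 42t) + (10t + 11)(-70b² + 104bt - 35b - 24t² + 42t); both groups contain (-70b² + 104bt - 35b - 24t² + 42t), so (2b + 10t + 11) is a factor with cofactor -70b² + 104bt - 35b - 24t² + 42t.
The cofactor groups again: -70b² + 104bt - 35b - 24t² + 42t = -14b(5b - 6t) + (4t - 7)(5b - 6t); both groups contain (5b - 6t), giving -(14b - 4t + 7)(5b - 6t).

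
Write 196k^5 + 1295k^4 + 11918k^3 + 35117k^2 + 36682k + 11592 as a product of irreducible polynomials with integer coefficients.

(4k + 7)(7k + 4)(7k + 9)(k^2 + 3k + 46)

Among the possible rational roots, k = −9/7 is a root, so (7k + 9) divides it; the quotient is 28k^4 + 149k^3 + 1511k^2 + 3074k + 1288.
Next, k = −4/7 is a root, so (7k + 4) divides it; the quotient is 4k^3 + 19k^2 + 205k + 322.
Then k = −7/4 is a root, so (4k + 7) is a factor; dividing leaves k^2 + 3k + 46.
The quadratic k^2 + 3k + 46 has discriminant −175 < 0 and is irreducible over ℤ.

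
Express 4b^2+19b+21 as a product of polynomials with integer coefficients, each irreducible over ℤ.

Need a pair with product 4·21 = 84 and sum 19: that's 7 and 12.
Split the middle term: 4b^2+7b + 12b+21 = b(4b+7) + 3(4b+7).

(4b+7)(b+3)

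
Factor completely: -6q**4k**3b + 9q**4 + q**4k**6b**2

Pull out the common factor q**4, leaving k**6b**2 - 6k**3b + 9.
Recognize a perfect-square trinomial with the parts k**3b and 3.

q**4(k**3b - 3)**2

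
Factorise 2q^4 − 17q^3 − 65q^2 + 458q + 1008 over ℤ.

Among the possible rational roots, q = −9/2 is a root, giving the factor (2q + 9) and quotient q^3 − 13q^2 + 26q + 112.
Continuing, q = 8 is a root, so (q − 8) is a factor; dividing leaves q^2 − 5q − 14.
The remaining quadratic factors as (q − 7)(q + 2).

(2q + 9)(q + 2)(q − 7)(q − 8)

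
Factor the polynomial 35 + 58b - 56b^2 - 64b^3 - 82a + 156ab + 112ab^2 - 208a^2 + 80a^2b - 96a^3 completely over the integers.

-(4a + 4b + 5)(4a - 2b - 1)(6a - 8b + 7)

Group: 6a(-16a^2 - 8ab - 16a + 8b^2 + 14b + 5) + (-8b + 7)(-16a^2 - 8ab - 16a + 8b^2 + 14b + 5); both groups contain (-16a^2 - 8ab - 16a + 8b^2 + 14b + 5), so (6a - 8b + 7) is a factor with cofactor -16a^2 - 8ab - 16a + 8b^2 + 14b + 5.
The cofactor groups again: -16a^2 - 8ab - 16a + 8b^2 + 14b + 5 = -4a(4a - 2b - 1) + (-4b - 5)(4a - 2b - 1); both groups contain (4a - 2b - 1), giving -(4a + 4b + 5)(4a - 2b - 1).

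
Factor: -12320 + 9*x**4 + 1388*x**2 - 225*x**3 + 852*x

Testing divisors of the constant over divisors of the leading coefficient, x = 10 is a root, giving the factor (x - 10) and quotient 9*x**3 - 135*x**2 + 38*x + 1232.
Continuing, x = -8/3 is a root, so (3*x + 8) divides it; the quotient is 3*x**2 - 53*x + 154.
The remaining quadratic factors as (x - 14)(3*x - 11).

(3*x + 8)*(3*x - 11)*(x - 10)*(x - 14)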